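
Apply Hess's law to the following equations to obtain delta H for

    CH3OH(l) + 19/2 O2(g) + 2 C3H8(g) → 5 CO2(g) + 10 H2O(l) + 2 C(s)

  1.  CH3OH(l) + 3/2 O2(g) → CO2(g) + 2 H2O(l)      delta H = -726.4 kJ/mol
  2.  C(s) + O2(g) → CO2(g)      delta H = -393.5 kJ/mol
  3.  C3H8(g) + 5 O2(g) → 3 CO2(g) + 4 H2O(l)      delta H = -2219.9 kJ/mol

eq. 1 as written (CH3OH(l) already on the reactant side): -726.4 kJ/mol
eq. 2 reversed and × 2 (C(s) must end up as a product; ×2 to match 2 C(s) in the target): (-2)·(-393.5) = +787.0 kJ/mol
eq. 3 × 2 (×2 to match 2 C3H8(g) in the target): (2)·(-2219.9) = -4439.8 kJ/mol
Since enthalpy is a state function, delta H = (1)·(-726.4) + (-2)·(-393.5) + (2)·(-2219.9) = -4379.2 kJ/mol

delta H = -4379.2 kJ/mol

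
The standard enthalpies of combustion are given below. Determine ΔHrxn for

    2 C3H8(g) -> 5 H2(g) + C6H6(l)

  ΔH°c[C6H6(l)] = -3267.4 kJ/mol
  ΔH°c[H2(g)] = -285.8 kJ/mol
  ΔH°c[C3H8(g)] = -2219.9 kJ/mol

With combustion enthalpies, reactants minus products:
= [2·(-2219.9)] − [5·(-285.8) + 1·(-3267.4)]
= 256.6 kJ/mol

ΔHrxn = 256.6 kJ/mol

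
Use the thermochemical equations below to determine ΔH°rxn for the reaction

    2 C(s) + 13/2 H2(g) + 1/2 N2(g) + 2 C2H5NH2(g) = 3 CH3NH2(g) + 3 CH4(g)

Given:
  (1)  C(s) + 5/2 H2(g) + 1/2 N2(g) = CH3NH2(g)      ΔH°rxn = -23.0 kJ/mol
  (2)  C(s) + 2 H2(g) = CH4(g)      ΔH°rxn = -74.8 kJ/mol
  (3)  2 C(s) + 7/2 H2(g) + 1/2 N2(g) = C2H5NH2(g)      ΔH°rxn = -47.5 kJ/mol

(1) × 3 (scale by 3 for the 3 CH3NH2(g)): (3)·(-23.0) = -69.0 kJ/mol
(2) × 3 (×3 to match 3 CH4(g) in the target): (3)·(-74.8) = -224.4 kJ/mol
(3) reversed and × 2 (reverse to put C2H5NH2(g) on the reactant side; ×2 to match 2 C2H5NH2(g) in the target): (-2)·(-47.5) = +95.0 kJ/mol
ΔH°rxn = (3)·(-23.0) + (3)·(-74.8) + (-2)·(-47.5) = -198.4 kJ/mol

ΔH°rxn = -198.4 kJ/mol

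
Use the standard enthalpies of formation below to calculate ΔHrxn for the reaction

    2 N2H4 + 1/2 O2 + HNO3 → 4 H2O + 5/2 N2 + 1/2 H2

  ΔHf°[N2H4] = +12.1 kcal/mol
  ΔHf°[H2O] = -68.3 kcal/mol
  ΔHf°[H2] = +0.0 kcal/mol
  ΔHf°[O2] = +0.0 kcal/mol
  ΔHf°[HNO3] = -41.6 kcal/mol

Products: 4·(-68.3) + 5/2·(+0.0) + 1/2·(+0.0) = -273.2
Reactants: 2·(+12.1) + 1/2·(+0.0) + 1·(-41.6) = -17.4
ΔHrxn = (-273.2) − (-17.4) = -255.8 kcal/mol

ΔHrxn = -255.8 kcal/mol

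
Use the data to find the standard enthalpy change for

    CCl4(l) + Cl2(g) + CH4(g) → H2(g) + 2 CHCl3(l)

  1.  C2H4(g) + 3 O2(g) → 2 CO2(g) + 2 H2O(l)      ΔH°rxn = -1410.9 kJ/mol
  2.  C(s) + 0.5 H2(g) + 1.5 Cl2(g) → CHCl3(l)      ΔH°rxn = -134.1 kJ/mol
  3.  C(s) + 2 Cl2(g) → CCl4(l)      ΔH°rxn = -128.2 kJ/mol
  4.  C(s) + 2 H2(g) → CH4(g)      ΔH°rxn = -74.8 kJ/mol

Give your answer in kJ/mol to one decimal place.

eq. 1: not needed (CO2(g) appears nowhere else).
eq. 2 × 2 (×2 to match 2 CHCl3(l) in the target): (2)·(-134.1) = -268.2 kJ/mol
eq. 3 reversed (CCl4(l) must end up as a reactant): +128.2 kJ/mol
eq. 4 reversed (CH4(g) must end up as a reactant): +74.8 kJ/mol
By Hess's law, ΔH°rxn = (2)·(-134.1) + (-1)·(-128.2) + (-1)·(-74.8) = -65.2 kJ/mol

ΔH°rxn = -65.2 kJ/mol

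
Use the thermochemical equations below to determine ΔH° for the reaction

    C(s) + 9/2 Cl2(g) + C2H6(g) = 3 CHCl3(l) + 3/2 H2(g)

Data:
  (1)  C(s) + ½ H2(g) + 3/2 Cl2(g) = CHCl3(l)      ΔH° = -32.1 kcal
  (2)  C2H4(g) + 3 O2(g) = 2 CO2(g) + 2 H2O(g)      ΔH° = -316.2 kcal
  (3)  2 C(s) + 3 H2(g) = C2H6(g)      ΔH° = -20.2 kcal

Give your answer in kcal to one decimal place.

ΔH° = -76.1 kcal

(1) × 3 (scale by 3 for the 3 CHCl3(l)): (3)·(-32.1) = -96.3 kcal
(2): not needed (H2O(g) appears nowhere else).
(3) reversed (C2H6(g) must end up as a reactant): +20.2 kcal
Combining the equations, ΔH° = (3)·(-32.1) + (-1)·(-20.2) = -76.1 kcal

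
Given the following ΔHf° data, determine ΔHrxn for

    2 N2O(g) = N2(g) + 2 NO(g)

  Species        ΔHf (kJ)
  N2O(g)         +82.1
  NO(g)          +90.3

Products: 1·(+0.0) + 2·(+90.3) = +180.6
Reactants: 2·(+82.1) = +164.2
ΔHrxn = (+180.6) − (+164.2) = 16.4 kJ

ΔHrxn = 16.4 kJ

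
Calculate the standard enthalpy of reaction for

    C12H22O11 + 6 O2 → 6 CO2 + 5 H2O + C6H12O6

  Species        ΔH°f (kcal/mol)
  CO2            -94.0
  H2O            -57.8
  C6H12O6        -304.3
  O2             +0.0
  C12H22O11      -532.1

Products: 6·(-94.0) + 5·(-57.8) + 1·(-304.3) = -1157.3
Reactants: 1·(-532.1) + 6·(+0.0) = -532.1
ΔH° = (-1157.3) − (-532.1) = -625.2 kcal/mol

ΔH° = -625.2 kcal/mol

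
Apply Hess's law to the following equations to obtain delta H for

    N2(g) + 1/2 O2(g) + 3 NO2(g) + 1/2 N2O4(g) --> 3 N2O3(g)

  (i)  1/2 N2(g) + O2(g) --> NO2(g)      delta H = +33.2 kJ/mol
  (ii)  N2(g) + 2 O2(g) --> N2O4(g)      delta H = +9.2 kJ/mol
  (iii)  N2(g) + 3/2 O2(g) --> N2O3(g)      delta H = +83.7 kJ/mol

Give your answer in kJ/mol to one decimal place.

(i) reversed and × 3: (-3)·(+33.2) = -99.6 kJ/mol
(ii) reversed and × 1/2: (-1/2)·(+9.2) = -4.6 kJ/mol
(iii) × 3: (3)·(+83.7) = +251.1 kJ/mol
Since enthalpy is a state function, delta H = (-3)·(+33.2) + (-1/2)·(+9.2) + (3)·(+83.7) = 146.9 kJ/mol

delta H = 146.9 kJ/mol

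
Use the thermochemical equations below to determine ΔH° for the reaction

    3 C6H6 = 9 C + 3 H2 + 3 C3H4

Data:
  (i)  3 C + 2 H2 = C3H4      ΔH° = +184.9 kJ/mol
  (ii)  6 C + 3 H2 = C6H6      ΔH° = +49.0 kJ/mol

(i) × 3: (3)·(+184.9) = +554.7 kJ/mol
(ii) reversed and × 3: (-3)·(+49.0) = -147.0 kJ/mol
ΔH° = (+554.7) + (-147.0) = 407.7 kJ/mol

ΔH° = 407.7 kJ/mol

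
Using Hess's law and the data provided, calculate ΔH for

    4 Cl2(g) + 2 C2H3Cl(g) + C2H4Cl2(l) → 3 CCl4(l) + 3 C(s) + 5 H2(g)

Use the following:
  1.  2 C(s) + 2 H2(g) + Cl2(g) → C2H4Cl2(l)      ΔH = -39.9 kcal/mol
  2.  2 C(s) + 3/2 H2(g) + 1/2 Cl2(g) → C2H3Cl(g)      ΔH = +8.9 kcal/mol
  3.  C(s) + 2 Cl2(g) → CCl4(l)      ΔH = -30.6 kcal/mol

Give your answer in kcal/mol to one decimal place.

ΔH = -69.7 kcal/mol

eq. 1 reversed (reverse to put C2H4Cl2(l) on the reactant side): +39.9 kcal/mol
eq. 2 reversed and × 2 (C2H3Cl(g) must end up as a reactant; ×2 to match 2 C2H3Cl(g) in the target): (-2)·(+8.9) = -17.8 kcal/mol
eq. 3 × 3 (scale by 3 for the 3 CCl4(l)): (3)·(-30.6) = -91.8 kcal/mol
By Hess's law, ΔH = (+39.9) + (-17.8) + (-91.8) = -69.7 kcal/mol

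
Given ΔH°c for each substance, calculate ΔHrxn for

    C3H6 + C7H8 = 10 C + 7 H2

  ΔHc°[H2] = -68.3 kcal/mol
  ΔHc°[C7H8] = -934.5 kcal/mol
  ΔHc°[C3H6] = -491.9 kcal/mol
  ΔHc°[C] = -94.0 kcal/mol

ΔHrxn = -8.3 kcal/mol

With combustion enthalpies, reactants minus products:
= [1·(-491.9) + 1·(-934.5)] − [10·(-94.0) + 7·(-68.3)]
= -8.3 kcal/mol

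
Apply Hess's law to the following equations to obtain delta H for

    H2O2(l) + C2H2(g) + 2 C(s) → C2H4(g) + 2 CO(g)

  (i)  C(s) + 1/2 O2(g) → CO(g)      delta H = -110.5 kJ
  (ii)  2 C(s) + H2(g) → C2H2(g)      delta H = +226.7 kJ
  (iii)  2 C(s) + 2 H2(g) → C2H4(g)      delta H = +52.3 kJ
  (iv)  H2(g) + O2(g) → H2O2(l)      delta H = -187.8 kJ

delta H = -207.6 kJ

(i) × 2: (2)·(-110.5) = -221.0 kJ
(ii) reversed: -226.7 kJ
(iii) as written: +52.3 kJ
(iv) reversed: +187.8 kJ
delta H = (-221.0) + (-226.7) + (+52.3) + (+187.8) = -207.6 kJ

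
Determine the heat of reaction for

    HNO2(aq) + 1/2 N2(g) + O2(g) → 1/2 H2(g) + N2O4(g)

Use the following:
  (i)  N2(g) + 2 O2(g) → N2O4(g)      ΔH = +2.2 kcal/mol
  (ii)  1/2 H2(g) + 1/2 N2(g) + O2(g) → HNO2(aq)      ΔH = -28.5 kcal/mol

(i) as written (N2O4(g) already on the product side): +2.2 kcal/mol
(ii) reversed (reverse to put HNO2(aq) on the reactant side): +28.5 kcal/mol
Since enthalpy is a state function, ΔH = (1)·(+2.2) + (-1)·(-28.5) = 30.7 kcal/mol

ΔH = 30.7 kcal/mol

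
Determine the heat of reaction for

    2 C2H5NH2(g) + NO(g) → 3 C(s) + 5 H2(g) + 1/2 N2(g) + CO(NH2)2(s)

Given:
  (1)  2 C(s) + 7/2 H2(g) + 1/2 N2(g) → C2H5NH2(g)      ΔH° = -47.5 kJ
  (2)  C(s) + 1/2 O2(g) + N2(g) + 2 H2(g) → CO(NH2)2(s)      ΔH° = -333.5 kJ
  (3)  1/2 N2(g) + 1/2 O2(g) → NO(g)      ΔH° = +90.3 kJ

ΔH° = -328.8 kJ

(1) reversed and × 2: (-2)·(-47.5) = +95.0 kJ
(2) as written: -333.5 kJ
(3) reversed: -90.3 kJ
ΔH° = (+95.0) + (-333.5) + (-90.3) = -328.8 kJ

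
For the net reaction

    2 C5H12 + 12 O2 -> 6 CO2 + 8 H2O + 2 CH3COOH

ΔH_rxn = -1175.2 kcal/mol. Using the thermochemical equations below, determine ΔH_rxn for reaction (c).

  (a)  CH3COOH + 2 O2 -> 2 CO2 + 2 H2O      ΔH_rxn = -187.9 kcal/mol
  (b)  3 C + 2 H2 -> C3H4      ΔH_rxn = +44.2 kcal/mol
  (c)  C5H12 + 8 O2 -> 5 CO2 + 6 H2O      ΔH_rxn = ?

ΔH_rxn = -775.5 kcal/mol

(a) reversed and × 2 (CH3COOH must end up as a product; scale by 2 for the 2 CH3COOH): (-2)·(-187.9) = +375.8 kcal/mol
(b): not needed (C3H4 appears nowhere else).
(c) × 2 (scale by 2 for the 2 C5H12): contributes 2·x
-1175.2 = (+375.8) + 2·x
x = (-1175.2 − (+375.8)) / (2) = -775.5 kcal/mol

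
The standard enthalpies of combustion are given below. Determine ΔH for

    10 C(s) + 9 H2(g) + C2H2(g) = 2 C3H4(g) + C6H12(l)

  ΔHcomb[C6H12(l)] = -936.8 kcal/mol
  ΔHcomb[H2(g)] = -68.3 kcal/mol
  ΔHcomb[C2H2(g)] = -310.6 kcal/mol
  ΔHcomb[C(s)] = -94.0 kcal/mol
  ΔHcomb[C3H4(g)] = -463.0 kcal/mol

ΔH = -2.5 kcal/mol

With combustion enthalpies, reactants minus products:
= [10·(-94.0) + 9·(-68.3) + 1·(-310.6)] − [2·(-463.0) + 1·(-936.8)]
= -2.5 kcal/mol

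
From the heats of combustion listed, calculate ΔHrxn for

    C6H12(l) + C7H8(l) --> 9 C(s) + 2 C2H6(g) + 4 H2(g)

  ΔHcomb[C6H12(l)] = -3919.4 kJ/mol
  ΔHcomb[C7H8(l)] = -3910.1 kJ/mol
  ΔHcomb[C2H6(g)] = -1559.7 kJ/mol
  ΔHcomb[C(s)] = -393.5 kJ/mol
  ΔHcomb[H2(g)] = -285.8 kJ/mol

ΔHrxn = -25.4 kJ/mol

With combustion enthalpies, reactants minus products:
= [1·(-3919.4) + 1·(-3910.1)] − [9·(-393.5) + 2·(-1559.7) + 4·(-285.8)]
= -25.4 kJ/mol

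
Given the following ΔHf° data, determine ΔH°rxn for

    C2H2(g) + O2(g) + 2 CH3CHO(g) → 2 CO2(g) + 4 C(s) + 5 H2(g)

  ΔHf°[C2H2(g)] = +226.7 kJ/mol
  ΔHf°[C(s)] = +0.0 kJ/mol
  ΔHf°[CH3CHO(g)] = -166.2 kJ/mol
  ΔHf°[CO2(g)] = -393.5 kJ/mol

ΔH°rxn = Σ nΔHf°(products) − Σ nΔHf°(reactants).
Products: 2·(-393.5) + 4·(+0.0) + 5·(+0.0) = -787.0
Reactants: 1·(+226.7) + 1·(+0.0) + 2·(-166.2) = -105.7
ΔH°rxn = (-787.0) − (-105.7) = -681.3 kJ/mol

ΔH°rxn = -681.3 kJ/mol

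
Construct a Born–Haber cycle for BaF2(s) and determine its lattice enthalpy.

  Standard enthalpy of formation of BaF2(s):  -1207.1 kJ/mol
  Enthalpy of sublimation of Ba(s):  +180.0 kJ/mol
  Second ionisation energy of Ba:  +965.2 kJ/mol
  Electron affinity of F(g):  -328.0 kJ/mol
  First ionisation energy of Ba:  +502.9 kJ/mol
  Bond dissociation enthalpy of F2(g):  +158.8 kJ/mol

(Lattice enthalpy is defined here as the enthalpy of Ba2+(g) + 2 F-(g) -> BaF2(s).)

U = -2358.0 kJ/mol

ΔHf° = 1·ΔHsub + 1·(ΣIE) + 1·D(F2) + 2·EA + U
-1207.1 = 1·(+180.0) + 1·(+1468.1) + 1·(+158.8) + 2·(-328.0) + U
U = -1207.1 − (+1150.9) = -2358.0 kJ/mol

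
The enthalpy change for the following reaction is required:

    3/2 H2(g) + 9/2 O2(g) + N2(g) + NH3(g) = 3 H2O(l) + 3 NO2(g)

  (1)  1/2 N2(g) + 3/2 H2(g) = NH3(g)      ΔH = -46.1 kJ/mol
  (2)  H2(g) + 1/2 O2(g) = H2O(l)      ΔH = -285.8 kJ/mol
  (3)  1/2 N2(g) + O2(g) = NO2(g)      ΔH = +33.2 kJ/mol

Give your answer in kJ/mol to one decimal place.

(1) reversed (NH3(g) must end up as a reactant): +46.1 kJ/mol
(2) × 3 (×3 to match 3 H2O(l) in the target): (3)·(-285.8) = -857.4 kJ/mol
(3) × 3 (scale by 3 for the 3 NO2(g)): (3)·(+33.2) = +99.6 kJ/mol
ΔH = (-1)·(-46.1) + (3)·(-285.8) + (3)·(+33.2) = -711.7 kJ/mol

ΔH = -711.7 kJ/mol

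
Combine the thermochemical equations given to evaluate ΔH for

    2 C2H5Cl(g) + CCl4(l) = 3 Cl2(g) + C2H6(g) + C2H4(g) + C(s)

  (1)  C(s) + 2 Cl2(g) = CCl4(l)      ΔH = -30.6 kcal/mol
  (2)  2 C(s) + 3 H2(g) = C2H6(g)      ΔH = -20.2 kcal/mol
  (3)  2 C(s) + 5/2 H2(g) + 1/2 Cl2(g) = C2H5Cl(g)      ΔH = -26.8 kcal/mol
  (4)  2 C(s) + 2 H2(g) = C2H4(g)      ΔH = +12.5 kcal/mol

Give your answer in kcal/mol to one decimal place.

ΔH = 76.5 kcal/mol

(1) reversed: +30.6 kcal/mol
(2) as written: -20.2 kcal/mol
(3) reversed and × 2: (-2)·(-26.8) = +53.6 kcal/mol
(4) as written: +12.5 kcal/mol
Since enthalpy is a state function, ΔH = (+30.6) + (-20.2) + (+53.6) + (+12.5) = 76.5 kcal/mol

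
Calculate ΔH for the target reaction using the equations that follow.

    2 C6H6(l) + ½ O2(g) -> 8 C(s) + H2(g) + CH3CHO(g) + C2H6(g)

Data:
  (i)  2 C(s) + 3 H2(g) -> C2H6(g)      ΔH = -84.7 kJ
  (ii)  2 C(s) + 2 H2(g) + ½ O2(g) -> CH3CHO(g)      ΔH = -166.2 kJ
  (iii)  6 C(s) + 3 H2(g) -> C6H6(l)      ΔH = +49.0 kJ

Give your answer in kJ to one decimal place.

(i) as written (C2H6(g) already on the product side): -84.7 kJ
(ii) as written (CH3CHO(g) already on the product side): -166.2 kJ
(iii) reversed and × 2 (C6H6(l) must end up as a reactant; ×2 to match 2 C6H6(l) in the target): (-2)·(+49.0) = -98.0 kJ
ΔH = (1)·(-84.7) + (1)·(-166.2) + (-2)·(+49.0) = -348.9 kJ

ΔH = -348.9 kJ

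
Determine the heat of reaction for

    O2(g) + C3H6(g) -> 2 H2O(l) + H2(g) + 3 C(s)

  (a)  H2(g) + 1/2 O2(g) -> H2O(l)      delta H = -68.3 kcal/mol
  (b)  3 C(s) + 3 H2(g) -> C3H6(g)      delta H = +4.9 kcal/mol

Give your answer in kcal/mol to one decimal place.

delta H = -141.5 kcal/mol

(a) × 2 (×2 to match 2 H2O(l) in the target): (2)·(-68.3) = -136.6 kcal/mol
(b) reversed (reverse to put C3H6(g) on the reactant side): -4.9 kcal/mol
Combining the equations, delta H = (2)·(-68.3) + (-1)·(+4.9) = -141.5 kcal/mol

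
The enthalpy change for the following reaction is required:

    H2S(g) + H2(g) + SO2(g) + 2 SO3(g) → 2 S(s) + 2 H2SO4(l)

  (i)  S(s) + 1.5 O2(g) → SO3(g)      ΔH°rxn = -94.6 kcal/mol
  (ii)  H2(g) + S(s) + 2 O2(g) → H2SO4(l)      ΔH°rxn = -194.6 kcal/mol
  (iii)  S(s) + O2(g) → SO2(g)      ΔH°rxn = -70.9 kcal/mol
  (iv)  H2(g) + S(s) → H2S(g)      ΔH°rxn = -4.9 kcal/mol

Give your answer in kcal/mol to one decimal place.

ΔH°rxn = -124.2 kcal/mol

(i) reversed and × 2: (-2)·(-94.6) = +189.2 kcal/mol
(ii) × 2: (2)·(-194.6) = -389.2 kcal/mol
(iii) reversed: +70.9 kcal/mol
(iv) reversed: +4.9 kcal/mol
Combining the equations, ΔH°rxn = (-2)·(-94.6) + (2)·(-194.6) + (-1)·(-70.9) + (-1)·(-4.9) = -124.2 kcal/mol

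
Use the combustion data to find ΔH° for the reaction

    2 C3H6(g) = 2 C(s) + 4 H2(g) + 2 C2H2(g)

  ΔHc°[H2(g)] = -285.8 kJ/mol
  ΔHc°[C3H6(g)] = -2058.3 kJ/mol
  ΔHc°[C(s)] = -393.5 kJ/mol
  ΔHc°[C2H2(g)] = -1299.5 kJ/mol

With combustion enthalpies, reactants minus products:
= [2·(-2058.3)] − [2·(-393.5) + 4·(-285.8) + 2·(-1299.5)]
= 412.6 kJ/mol

ΔH° = 412.6 kJ/mol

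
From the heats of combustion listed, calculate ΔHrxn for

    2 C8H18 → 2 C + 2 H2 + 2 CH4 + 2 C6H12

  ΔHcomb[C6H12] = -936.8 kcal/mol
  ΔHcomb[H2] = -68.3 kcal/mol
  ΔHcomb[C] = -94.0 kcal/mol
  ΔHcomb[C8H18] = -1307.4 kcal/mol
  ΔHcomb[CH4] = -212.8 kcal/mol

ΔHrxn = 9.0 kcal/mol

Using ΔH = Σ nΔHc°(reactants) − Σ nΔHc°(products):
= [2·(-1307.4)] − [2·(-94.0) + 2·(-68.3) + 2·(-212.8) + 2·(-936.8)]
= 9.0 kcal/mol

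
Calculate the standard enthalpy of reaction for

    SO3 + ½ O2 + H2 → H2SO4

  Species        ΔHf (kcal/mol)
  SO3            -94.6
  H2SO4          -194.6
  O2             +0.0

ΔHrxn = -100.0 kcal/mol

Products: 1·(-194.6) = -194.6
Reactants: 1·(-94.6) + 1/2·(+0.0) + 1·(+0.0) = -94.6
ΔHrxn = (-194.6) − (-94.6) = -100.0 kcal/mol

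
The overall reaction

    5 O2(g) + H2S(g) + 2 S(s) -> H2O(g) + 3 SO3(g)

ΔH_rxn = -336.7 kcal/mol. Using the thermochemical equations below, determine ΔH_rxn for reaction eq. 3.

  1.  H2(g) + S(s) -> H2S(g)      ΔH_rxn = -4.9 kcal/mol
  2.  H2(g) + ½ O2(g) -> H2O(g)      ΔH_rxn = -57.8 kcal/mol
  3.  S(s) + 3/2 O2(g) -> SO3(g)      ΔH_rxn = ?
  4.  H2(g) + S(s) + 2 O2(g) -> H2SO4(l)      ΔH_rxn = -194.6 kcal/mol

eq. 1 reversed: +4.9 kcal/mol
eq. 2 as written: -57.8 kcal/mol
eq. 3 × 3: contributes 3·x
eq. 4: not needed.
-336.7 = (+4.9) + (-57.8) + 3·x
x = (-336.7 − (-52.9)) / (3) = -94.6 kcal/mol

ΔH_rxn = -94.6 kcal/mol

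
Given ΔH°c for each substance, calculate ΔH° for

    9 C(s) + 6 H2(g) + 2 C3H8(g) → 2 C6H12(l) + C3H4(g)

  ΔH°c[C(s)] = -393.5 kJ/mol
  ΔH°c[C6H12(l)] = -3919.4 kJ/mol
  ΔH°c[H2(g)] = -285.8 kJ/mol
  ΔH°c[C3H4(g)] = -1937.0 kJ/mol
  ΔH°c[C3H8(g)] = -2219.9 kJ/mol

ΔH° = 79.7 kJ/mol

With combustion enthalpies, reactants minus products:
= [9·(-393.5) + 6·(-285.8) + 2·(-2219.9)] − [2·(-3919.4) + 1·(-1937.0)]
= 79.7 kJ/mol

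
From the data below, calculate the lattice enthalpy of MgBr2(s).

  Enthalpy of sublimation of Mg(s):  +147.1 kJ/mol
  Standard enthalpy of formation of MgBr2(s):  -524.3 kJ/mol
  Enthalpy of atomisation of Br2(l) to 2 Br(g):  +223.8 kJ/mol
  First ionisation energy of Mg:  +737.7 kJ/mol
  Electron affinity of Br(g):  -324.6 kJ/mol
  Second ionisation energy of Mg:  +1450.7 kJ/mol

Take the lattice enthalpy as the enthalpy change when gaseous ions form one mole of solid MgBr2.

ΔHf° = 1·ΔHsub + 1·(ΣIE) + 1·D(Br2) + 2·EA + U
-524.3 = 1·(+147.1) + 1·(+2188.4) + 1·(+223.8) + 2·(-324.6) + U
U = -524.3 − (+1910.1) = -2434.4 kJ/mol

U = -2434.4 kJ/mol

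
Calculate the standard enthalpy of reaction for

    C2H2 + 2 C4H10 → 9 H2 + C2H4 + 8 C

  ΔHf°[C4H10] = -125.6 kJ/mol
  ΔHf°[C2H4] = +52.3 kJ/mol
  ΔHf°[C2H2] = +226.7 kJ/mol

ΔHrxn = 76.8 kJ/mol

ΔH°rxn = Σ nΔHf°(products) − Σ nΔHf°(reactants).
Products: 9·(+0.0) + 1·(+52.3) + 8·(+0.0) = +52.3
Reactants: 1·(+226.7) + 2·(-125.6) = -24.5
ΔHrxn = (+52.3) − (-24.5) = 76.8 kJ/mol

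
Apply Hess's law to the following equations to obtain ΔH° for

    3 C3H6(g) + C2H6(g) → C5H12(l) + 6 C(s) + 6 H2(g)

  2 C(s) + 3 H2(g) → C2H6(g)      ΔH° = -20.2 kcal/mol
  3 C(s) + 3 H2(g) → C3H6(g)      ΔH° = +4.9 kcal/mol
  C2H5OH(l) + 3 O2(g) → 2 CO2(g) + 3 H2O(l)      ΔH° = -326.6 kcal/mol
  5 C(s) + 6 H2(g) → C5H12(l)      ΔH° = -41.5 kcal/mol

ΔH° = -36.0 kcal/mol

equation 1 reversed (reverse to put C2H6(g) on the reactant side): +20.2 kcal/mol
equation 2 reversed and × 3 (reverse to put C3H6(g) on the reactant side; ×3 to match 3 C3H6(g) in the target): (-3)·(+4.9) = -14.7 kcal/mol
equation 3: not needed (O2(g) appears nowhere else).
equation 4 as written (C5H12(l) already on the product side): -41.5 kcal/mol
Since enthalpy is a state function, ΔH° = (-1)·(-20.2) + (-3)·(+4.9) + (1)·(-41.5) = -36.0 kcal/mol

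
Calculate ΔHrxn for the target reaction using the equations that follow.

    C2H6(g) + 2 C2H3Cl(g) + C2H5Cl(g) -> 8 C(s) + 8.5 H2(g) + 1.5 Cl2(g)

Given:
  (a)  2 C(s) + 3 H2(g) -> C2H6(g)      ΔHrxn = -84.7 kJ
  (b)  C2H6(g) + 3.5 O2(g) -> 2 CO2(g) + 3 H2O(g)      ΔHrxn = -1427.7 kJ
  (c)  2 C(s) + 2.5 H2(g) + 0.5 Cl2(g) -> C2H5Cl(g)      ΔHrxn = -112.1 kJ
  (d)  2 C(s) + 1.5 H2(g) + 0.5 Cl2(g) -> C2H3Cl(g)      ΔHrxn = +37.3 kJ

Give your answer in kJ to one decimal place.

ΔHrxn = 122.2 kJ

(a) reversed: +84.7 kJ
(b): not needed.
(c) reversed: +112.1 kJ
(d) reversed and × 2: (-2)·(+37.3) = -74.6 kJ
By Hess's law, ΔHrxn = (-1)·(-84.7) + (-1)·(-112.1) + (-2)·(+37.3) = 122.2 kJ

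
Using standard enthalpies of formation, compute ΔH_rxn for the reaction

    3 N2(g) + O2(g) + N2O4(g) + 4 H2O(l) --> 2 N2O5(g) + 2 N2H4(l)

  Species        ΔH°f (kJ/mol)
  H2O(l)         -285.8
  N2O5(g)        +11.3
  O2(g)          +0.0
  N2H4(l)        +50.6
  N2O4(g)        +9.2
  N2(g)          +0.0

ΔH_rxn = 1257.8 kJ/mol

ΔH°rxn = Σ nΔHf°(products) − Σ nΔHf°(reactants).
Products: 2·(+11.3) + 2·(+50.6) = +123.8
Reactants: 3·(+0.0) + 1·(+0.0) + 1·(+9.2) + 4·(-285.8) = -1134.0
ΔH_rxn = (+123.8) − (-1134.0) = 1257.8 kJ/mol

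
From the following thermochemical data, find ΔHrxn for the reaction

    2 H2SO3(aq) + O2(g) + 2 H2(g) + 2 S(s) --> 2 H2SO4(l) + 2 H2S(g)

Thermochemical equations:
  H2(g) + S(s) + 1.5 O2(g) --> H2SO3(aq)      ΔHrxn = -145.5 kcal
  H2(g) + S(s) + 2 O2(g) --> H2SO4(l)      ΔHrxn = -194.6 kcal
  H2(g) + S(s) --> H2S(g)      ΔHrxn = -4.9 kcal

equation 1 reversed and × 2 (reverse to put H2SO3(aq) on the reactant side; scale by 2 for the 2 H2SO3(aq)): (-2)·(-145.5) = +291.0 kcal
equation 2 × 2 (×2 to match 2 H2SO4(l) in the target): (2)·(-194.6) = -389.2 kcal
equation 3 × 2 (×2 to match 2 H2S(g) in the target): (2)·(-4.9) = -9.8 kcal
Since enthalpy is a state function, ΔHrxn = (+291.0) + (-389.2) + (-9.8) = -108.0 kcal

ΔHrxn = -108.0 kcal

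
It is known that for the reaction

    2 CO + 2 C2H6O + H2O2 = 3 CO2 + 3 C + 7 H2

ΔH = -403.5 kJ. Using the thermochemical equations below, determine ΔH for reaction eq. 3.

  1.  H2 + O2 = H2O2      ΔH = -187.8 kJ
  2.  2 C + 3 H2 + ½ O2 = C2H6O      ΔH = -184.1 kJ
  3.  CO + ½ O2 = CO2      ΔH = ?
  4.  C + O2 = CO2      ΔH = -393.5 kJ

eq. 1 reversed: +187.8 kJ
eq. 2 reversed and × 2: (-2)·(-184.1) = +368.2 kJ
eq. 3 × 2: contributes 2·x
eq. 4 as written: -393.5 kJ
-403.5 = (+187.8) + (+368.2) + (-393.5) + 2·x
x = (-403.5 − (+162.5)) / (2) = -283.0 kJ

ΔH = -283.0 kJ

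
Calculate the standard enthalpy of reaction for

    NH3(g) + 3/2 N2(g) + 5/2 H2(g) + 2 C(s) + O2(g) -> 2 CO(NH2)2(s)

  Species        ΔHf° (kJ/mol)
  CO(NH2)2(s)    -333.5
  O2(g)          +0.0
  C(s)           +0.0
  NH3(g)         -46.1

ΔH_rxn = -620.9 kJ/mol

Products: 2·(-333.5) = -667.0
Reactants: 1·(-46.1) + 3/2·(+0.0) + 5/2·(+0.0) + 2·(+0.0) + 1·(+0.0) = -46.1
ΔH_rxn = (-667.0) − (-46.1) = -620.9 kJ/mol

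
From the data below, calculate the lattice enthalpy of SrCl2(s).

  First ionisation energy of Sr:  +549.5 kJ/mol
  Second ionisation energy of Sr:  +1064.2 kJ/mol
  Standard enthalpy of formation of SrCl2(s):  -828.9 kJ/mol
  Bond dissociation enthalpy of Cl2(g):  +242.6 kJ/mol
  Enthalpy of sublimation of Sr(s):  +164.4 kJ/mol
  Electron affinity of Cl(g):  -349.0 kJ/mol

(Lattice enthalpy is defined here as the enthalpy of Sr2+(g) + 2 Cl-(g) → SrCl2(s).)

ΔHf° = 1·ΔHsub + 1·(ΣIE) + 1·D(Cl2) + 2·EA + U
-828.9 = 1·(+164.4) + 1·(+1613.7) + 1·(+242.6) + 2·(-349.0) + U
U = -828.9 − (+1322.7) = -2151.6 kJ/mol

U = -2151.6 kJ/mol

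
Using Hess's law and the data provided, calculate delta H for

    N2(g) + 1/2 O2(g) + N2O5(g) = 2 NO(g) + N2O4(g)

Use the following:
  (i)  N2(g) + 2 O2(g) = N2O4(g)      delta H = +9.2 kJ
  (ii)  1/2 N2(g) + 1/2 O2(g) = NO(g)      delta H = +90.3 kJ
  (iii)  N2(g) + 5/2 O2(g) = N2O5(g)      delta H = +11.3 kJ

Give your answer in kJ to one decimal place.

delta H = 178.5 kJ

(i) as written: +9.2 kJ
(ii) × 2: (2)·(+90.3) = +180.6 kJ
(iii) reversed: -11.3 kJ
Combining the equations, delta H = (1)·(+9.2) + (2)·(+90.3) + (-1)·(+11.3) = 178.5 kJ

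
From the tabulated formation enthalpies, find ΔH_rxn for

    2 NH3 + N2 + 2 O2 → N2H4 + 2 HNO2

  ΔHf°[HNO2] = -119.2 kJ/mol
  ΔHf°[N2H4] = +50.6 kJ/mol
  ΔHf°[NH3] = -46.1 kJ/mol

ΔH_rxn = -95.6 kJ/mol

Products: 1·(+50.6) + 2·(-119.2) = -187.8
Reactants: 2·(-46.1) + 1·(+0.0) + 2·(+0.0) = -92.2
ΔH_rxn = (-187.8) − (-92.2) = -95.6 kJ/mol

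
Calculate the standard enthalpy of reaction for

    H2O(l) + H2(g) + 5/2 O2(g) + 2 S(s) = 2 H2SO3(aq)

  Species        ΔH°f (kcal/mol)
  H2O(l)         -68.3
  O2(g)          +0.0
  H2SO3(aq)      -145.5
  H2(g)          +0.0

ΔH° = -222.7 kcal/mol

Products: 2·(-145.5) = -291.0
Reactants: 1·(-68.3) + 1·(+0.0) + 5/2·(+0.0) + 2·(+0.0) = -68.3
ΔH° = (-291.0) − (-68.3) = -222.7 kcal/mol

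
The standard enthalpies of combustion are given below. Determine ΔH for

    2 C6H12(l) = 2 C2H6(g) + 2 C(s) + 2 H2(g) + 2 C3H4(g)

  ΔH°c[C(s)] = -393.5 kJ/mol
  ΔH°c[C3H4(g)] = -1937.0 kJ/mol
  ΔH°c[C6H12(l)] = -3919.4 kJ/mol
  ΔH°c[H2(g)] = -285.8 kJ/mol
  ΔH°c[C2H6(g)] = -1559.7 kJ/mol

With combustion enthalpies, reactants minus products:
= [2·(-3919.4)] − [2·(-1559.7) + 2·(-393.5) + 2·(-285.8) + 2·(-1937.0)]
= 513.2 kJ/mol

ΔH = 513.2 kJ/mol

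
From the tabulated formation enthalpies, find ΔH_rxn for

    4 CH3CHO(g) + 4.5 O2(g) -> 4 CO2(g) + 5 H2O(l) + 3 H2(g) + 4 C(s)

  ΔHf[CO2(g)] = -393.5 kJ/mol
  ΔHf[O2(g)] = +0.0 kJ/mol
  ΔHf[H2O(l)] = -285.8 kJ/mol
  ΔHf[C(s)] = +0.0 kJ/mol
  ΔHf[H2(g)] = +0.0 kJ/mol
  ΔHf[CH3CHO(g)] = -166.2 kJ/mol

ΔH_rxn = -2338.2 kJ/mol

Products: 4·(-393.5) + 5·(-285.8) + 3·(+0.0) + 4·(+0.0) = -3003.0
Reactants: 4·(-166.2) + 9/2·(+0.0) = -664.8
ΔH_rxn = (-3003.0) − (-664.8) = -2338.2 kJ/mol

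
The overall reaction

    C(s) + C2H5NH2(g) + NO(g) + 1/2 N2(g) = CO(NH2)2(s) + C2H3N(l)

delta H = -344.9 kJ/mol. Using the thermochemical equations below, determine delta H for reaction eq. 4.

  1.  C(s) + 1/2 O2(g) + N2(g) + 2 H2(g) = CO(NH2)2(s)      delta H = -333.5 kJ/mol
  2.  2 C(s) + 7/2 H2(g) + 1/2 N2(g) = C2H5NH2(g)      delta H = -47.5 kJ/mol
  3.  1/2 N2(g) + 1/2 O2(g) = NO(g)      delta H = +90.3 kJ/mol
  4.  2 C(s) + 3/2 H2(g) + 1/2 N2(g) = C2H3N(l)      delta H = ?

eq. 1 as written: -333.5 kJ/mol
eq. 2 reversed: +47.5 kJ/mol
eq. 3 reversed: -90.3 kJ/mol
eq. 4 as written: contributes x
-344.9 = (-333.5) + (+47.5) + (-90.3) + x
x = (-344.9 − (-376.3)) / (1) = 31.4 kJ/mol

delta H = 31.4 kJ/mol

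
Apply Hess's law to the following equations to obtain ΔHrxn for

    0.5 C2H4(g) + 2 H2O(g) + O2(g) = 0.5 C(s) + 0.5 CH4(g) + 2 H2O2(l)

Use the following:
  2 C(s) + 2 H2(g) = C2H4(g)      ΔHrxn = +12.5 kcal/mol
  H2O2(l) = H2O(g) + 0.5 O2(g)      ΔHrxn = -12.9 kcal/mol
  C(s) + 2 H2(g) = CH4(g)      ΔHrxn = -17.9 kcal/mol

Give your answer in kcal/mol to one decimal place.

equation 1 reversed and × 1/2 (C2H4(g) must end up as a reactant; ×1/2 to match 1/2 C2H4(g) in the target): (-1/2)·(+12.5) = -6.25 kcal/mol
equation 2 reversed and × 2 (reverse to put H2O2(l) on the product side; ×2 to match 2 H2O2(l) in the target): (-2)·(-12.9) = +25.8 kcal/mol
equation 3 × 1/2 (×1/2 to match 1/2 CH4(g) in the target): (1/2)·(-17.9) = -8.95 kcal/mol
ΔHrxn = (-1/2)·(+12.5) + (-2)·(-12.9) + (1/2)·(-17.9) = 10.6 kcal/mol

ΔHrxn = 10.6 kcal/mol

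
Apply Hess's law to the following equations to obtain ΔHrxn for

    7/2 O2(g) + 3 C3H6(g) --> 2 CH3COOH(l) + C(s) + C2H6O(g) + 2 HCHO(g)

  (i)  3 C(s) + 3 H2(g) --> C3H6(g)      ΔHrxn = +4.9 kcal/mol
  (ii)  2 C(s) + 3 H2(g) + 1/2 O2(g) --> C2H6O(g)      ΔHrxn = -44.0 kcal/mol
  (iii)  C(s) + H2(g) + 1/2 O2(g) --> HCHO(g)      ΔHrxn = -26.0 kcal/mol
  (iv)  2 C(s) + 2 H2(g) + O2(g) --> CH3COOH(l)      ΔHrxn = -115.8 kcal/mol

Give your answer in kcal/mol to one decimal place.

(i) reversed and × 3: (-3)·(+4.9) = -14.7 kcal/mol
(ii) as written: -44.0 kcal/mol
(iii) × 2: (2)·(-26.0) = -52.0 kcal/mol
(iv) × 2: (2)·(-115.8) = -231.6 kcal/mol
By Hess's law, ΔHrxn = (-3)·(+4.9) + (1)·(-44.0) + (2)·(-26.0) + (2)·(-115.8) = -342.3 kcal/mol

ΔHrxn = -342.3 kcal/mol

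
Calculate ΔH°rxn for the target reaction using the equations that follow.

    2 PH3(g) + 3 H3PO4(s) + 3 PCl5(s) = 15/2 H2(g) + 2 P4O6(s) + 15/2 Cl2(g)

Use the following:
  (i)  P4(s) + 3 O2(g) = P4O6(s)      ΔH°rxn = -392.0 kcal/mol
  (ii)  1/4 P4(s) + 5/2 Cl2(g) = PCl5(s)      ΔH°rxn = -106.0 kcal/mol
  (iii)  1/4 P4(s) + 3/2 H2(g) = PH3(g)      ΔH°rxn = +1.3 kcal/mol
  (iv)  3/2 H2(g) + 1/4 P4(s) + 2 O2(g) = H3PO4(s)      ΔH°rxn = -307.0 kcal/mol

(i) × 2 (scale by 2 for the 2 P4O6(s)): (2)·(-392.0) = -784.0 kcal/mol
(ii) reversed and × 3 (PCl5(s) must end up as a reactant; scale by 3 for the 3 PCl5(s)): (-3)·(-106.0) = +318.0 kcal/mol
(iii) reversed and × 2 (PH3(g) must end up as a reactant; ×2 to match 2 PH3(g) in the target): (-2)·(+1.3) = -2.6 kcal/mol
(iv) reversed and × 3 (H3PO4(s) must end up as a reactant; scale by 3 for the 3 H3PO4(s)): (-3)·(-307.0) = +921.0 kcal/mol
Summing the manipulated equations, ΔH°rxn = (-784.0) + (+318.0) + (-2.6) + (+921.0) = 452.4 kcal/mol

ΔH°rxn = 452.4 kcal/mol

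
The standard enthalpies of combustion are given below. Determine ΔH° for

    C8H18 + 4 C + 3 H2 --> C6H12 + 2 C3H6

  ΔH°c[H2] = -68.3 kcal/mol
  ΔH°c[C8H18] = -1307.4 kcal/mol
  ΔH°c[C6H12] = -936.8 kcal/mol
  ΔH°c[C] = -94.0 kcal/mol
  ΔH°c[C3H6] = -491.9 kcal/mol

Using ΔH = Σ nΔHc°(reactants) − Σ nΔHc°(products):
= [1·(-1307.4) + 4·(-94.0) + 3·(-68.3)] − [1·(-936.8) + 2·(-491.9)]
= 32.3 kcal/mol

ΔH° = 32.3 kcal/mol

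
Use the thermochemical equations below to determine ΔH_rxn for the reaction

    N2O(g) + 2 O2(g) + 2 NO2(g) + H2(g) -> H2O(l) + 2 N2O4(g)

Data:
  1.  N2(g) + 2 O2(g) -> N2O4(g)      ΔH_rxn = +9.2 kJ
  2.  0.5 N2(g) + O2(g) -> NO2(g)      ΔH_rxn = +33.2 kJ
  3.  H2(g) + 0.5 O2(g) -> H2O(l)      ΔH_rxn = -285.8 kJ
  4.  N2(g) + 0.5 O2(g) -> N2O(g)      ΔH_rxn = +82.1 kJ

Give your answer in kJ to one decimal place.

ΔH_rxn = -415.9 kJ

eq. 1 × 2: (2)·(+9.2) = +18.4 kJ
eq. 2 reversed and × 2: (-2)·(+33.2) = -66.4 kJ
eq. 3 as written: -285.8 kJ
eq. 4 reversed: -82.1 kJ
Summing the manipulated equations, ΔH_rxn = (+18.4) + (-66.4) + (-285.8) + (-82.1) = -415.9 kJ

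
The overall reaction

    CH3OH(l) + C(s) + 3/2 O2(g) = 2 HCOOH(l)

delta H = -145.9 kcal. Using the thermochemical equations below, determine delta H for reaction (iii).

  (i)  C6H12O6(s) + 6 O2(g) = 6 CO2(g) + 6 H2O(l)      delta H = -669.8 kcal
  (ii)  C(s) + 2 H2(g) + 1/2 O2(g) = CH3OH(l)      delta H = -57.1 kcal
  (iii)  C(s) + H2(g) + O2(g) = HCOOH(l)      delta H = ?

(i): not needed (CO2(g) appears nowhere else).
(ii) reversed (reverse to put CH3OH(l) on the reactant side): +57.1 kcal
(iii) × 2 (×2 to match 2 HCOOH(l) in the target): contributes 2·x
-145.9 = (+57.1) + 2·x
x = (-145.9 − (+57.1)) / (2) = -101.5 kcal

delta H = -101.5 kcal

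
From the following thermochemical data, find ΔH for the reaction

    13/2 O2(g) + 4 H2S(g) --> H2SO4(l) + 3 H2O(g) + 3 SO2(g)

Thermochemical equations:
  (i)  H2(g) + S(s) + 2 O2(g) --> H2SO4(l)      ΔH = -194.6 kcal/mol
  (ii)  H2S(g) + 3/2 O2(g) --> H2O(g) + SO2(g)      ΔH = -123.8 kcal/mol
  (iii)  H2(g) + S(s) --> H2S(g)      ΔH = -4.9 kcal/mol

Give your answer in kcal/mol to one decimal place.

(i) as written: -194.6 kcal/mol
(ii) × 3: (3)·(-123.8) = -371.4 kcal/mol
(iii) reversed: +4.9 kcal/mol
ΔH = (1)·(-194.6) + (3)·(-123.8) + (-1)·(-4.9) = -561.1 kcal/mol

ΔH = -561.1 kcal/mol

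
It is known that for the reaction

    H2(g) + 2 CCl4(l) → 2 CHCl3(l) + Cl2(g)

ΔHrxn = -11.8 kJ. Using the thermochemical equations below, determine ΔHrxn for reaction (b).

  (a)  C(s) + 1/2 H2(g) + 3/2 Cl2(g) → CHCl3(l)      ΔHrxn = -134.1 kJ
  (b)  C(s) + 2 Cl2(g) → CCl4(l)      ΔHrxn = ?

(a) × 2: (2)·(-134.1) = -268.2 kJ
(b) reversed and × 2: contributes −2·x
-11.8 = (-268.2) − 2·x
x = (-11.8 − (-268.2)) / (-2) = -128.2 kJ

ΔHrxn = -128.2 kJ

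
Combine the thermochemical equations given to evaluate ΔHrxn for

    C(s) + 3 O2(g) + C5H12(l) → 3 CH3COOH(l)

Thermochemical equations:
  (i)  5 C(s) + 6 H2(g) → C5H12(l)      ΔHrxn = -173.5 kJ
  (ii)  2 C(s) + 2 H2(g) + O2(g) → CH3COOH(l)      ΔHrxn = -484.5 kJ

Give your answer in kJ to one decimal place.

ΔHrxn = -1280.0 kJ

(i) reversed (C5H12(l) must end up as a reactant): +173.5 kJ
(ii) × 3 (scale by 3 for the 3 CH3COOH(l)): (3)·(-484.5) = -1453.5 kJ
Combining the equations, ΔHrxn = (-1)·(-173.5) + (3)·(-484.5) = -1280.0 kJ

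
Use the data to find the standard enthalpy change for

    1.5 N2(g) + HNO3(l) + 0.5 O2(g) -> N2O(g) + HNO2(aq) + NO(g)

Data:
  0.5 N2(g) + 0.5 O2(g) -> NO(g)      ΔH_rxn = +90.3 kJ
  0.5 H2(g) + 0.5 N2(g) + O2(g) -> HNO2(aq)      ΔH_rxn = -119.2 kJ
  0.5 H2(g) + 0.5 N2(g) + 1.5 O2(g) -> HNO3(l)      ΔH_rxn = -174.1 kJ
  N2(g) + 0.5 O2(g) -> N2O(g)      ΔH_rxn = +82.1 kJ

equation 1 as written: +90.3 kJ
equation 2 as written: -119.2 kJ
equation 3 reversed: +174.1 kJ
equation 4 as written: +82.1 kJ
Since enthalpy is a state function, ΔH_rxn = (+90.3) + (-119.2) + (+174.1) + (+82.1) = 227.3 kJ

ΔH_rxn = 227.3 kJ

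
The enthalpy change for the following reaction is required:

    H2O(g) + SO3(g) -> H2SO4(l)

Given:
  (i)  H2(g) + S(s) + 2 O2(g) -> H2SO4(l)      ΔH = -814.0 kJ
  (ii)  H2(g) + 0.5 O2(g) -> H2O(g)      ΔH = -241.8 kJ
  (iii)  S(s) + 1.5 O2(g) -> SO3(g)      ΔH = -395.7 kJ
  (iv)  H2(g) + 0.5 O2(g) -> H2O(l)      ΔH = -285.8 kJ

(i) as written (H2SO4(l) already on the product side): -814.0 kJ
(ii) reversed (H2O(g) must end up as a reactant): +241.8 kJ
(iii) reversed (reverse to put SO3(g) on the reactant side): +395.7 kJ
(iv): not needed (H2O(l) appears nowhere else).
ΔH = (1)·(-814.0) + (-1)·(-241.8) + (-1)·(-395.7) = -176.5 kJ

ΔH = -176.5 kJ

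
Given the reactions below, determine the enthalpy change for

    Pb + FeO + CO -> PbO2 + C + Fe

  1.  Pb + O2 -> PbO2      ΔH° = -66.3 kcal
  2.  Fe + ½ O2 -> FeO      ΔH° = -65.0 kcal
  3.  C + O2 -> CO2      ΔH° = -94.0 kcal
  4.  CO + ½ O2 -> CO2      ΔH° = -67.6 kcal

eq. 1 as written (PbO2 already on the product side): -66.3 kcal
eq. 2 reversed (FeO must end up as a reactant): +65.0 kcal
eq. 3 reversed (C must end up as a product): +94.0 kcal
eq. 4 as written (CO already on the reactant side): -67.6 kcal
Summing the manipulated equations, ΔH° = (1)·(-66.3) + (-1)·(-65.0) + (-1)·(-94.0) + (1)·(-67.6) = 25.1 kcal

ΔH° = 25.1 kcal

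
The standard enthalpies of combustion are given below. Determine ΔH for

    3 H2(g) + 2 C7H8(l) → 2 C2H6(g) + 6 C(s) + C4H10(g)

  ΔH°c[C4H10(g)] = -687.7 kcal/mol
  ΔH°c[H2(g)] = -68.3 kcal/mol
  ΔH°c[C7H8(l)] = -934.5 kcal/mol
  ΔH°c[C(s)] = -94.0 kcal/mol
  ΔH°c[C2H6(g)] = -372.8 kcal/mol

Using ΔH = Σ nΔHc°(reactants) − Σ nΔHc°(products):
= [3·(-68.3) + 2·(-934.5)] − [2·(-372.8) + 6·(-94.0) + 1·(-687.7)]
= -76.6 kcal/mol

ΔH = -76.6 kcal/mol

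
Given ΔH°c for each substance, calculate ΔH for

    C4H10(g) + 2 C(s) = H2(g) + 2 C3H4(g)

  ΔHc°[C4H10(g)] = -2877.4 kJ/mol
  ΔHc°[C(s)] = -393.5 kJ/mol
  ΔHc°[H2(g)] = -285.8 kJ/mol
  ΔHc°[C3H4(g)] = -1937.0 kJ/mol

Using ΔH = Σ nΔHc°(reactants) − Σ nΔHc°(products):
= [1·(-2877.4) + 2·(-393.5)] − [1·(-285.8) + 2·(-1937.0)]
= 495.4 kJ/mol

ΔH = 495.4 kJ/mol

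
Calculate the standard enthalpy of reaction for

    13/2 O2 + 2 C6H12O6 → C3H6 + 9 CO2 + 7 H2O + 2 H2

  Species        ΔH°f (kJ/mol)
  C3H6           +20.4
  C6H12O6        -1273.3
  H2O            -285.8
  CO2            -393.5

Products: 1·(+20.4) + 9·(-393.5) + 7·(-285.8) + 2·(+0.0) = -5521.7
Reactants: 13/2·(+0.0) + 2·(-1273.3) = -2546.6
ΔH_rxn = (-5521.7) − (-2546.6) = -2975.1 kJ/mol

ΔH_rxn = -2975.1 kJ/mol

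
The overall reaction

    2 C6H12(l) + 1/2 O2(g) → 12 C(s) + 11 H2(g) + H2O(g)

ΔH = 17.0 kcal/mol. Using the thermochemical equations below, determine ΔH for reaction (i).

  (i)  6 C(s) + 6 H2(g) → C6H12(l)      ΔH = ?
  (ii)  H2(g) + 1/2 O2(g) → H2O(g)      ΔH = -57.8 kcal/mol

ΔH = -37.4 kcal/mol

(i) reversed and × 2: contributes −2·x
(ii) as written: -57.8 kcal/mol
+17.0 = (-57.8) − 2·x
x = (+17.0 − (-57.8)) / (-2) = -37.4 kcal/mol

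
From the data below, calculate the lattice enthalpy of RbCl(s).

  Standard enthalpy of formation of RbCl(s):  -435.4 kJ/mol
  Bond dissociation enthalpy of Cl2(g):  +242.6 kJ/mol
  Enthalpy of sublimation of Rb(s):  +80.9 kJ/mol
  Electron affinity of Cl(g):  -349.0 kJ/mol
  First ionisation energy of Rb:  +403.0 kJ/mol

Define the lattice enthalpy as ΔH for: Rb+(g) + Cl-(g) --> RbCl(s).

U = -691.6 kJ/mol

ΔHf° = 1·ΔHsub + 1·(ΣIE) + 1/2·D(Cl2) + 1·EA + U
-435.4 = 1·(+80.9) + 1·(+403.0) + 1/2·(+242.6) + 1·(-349.0) + U
U = -435.4 − (+256.2) = -691.6 kJ/mol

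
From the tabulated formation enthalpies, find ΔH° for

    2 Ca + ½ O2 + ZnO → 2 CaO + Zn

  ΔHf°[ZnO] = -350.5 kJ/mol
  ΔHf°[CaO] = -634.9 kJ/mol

ΔH° = -919.3 kJ/mol

Products: 2·(-634.9) + 1·(+0.0) = -1269.8
Reactants: 2·(+0.0) + 1/2·(+0.0) + 1·(-350.5) = -350.5
ΔH° = (-1269.8) − (-350.5) = -919.3 kJ/mol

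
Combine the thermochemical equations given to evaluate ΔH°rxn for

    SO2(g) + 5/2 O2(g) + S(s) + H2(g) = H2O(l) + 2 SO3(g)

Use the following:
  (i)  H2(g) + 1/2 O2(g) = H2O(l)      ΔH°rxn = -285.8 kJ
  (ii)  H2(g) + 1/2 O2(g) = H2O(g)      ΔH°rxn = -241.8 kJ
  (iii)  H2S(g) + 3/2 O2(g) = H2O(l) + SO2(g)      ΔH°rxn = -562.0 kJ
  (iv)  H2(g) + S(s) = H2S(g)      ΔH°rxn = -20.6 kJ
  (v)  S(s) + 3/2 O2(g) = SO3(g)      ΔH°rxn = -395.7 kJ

(i) × 2: (2)·(-285.8) = -571.6 kJ
(ii): not needed.
(iii) reversed: +562.0 kJ
(iv) reversed: +20.6 kJ
(v) × 2: (2)·(-395.7) = -791.4 kJ
ΔH°rxn = (-571.6) + (+562.0) + (+20.6) + (-791.4) = -780.4 kJ

ΔH°rxn = -780.4 kJ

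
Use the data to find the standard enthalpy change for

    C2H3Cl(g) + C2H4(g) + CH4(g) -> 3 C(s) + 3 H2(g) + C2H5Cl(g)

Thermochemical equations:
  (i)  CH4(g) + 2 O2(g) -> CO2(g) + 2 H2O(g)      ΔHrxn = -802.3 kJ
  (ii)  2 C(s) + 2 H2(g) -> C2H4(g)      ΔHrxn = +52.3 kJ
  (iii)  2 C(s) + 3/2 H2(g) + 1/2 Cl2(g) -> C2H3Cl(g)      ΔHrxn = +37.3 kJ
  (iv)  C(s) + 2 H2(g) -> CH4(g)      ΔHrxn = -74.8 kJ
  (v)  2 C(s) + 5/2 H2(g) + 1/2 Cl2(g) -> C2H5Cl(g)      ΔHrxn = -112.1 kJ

(i): not needed (O2(g) appears nowhere else).
(ii) reversed (reverse to put C2H4(g) on the reactant side): -52.3 kJ
(iii) reversed (C2H3Cl(g) must end up as a reactant): -37.3 kJ
(iv) reversed: +74.8 kJ
(v) as written (C2H5Cl(g) already on the product side): -112.1 kJ
Since enthalpy is a state function, ΔHrxn = (-52.3) + (-37.3) + (+74.8) + (-112.1) = -126.9 kJ

ΔHrxn = -126.9 kJ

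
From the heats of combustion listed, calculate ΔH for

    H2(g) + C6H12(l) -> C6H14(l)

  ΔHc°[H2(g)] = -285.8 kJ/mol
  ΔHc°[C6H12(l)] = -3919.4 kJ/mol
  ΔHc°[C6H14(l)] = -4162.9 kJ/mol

With combustion enthalpies, reactants minus products:
= [1·(-285.8) + 1·(-3919.4)] − [1·(-4162.9)]
= -42.3 kJ/mol

ΔH = -42.3 kJ/mol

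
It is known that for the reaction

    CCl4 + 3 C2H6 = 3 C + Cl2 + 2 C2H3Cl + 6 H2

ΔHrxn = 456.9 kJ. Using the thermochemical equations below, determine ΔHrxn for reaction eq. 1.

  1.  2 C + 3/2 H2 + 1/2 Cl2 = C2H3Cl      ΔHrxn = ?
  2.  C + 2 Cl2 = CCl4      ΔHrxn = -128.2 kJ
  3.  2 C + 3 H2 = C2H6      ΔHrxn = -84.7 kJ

eq. 1 × 2: contributes 2·x
eq. 2 reversed: +128.2 kJ
eq. 3 reversed and × 3: (-3)·(-84.7) = +254.1 kJ
+456.9 = (+128.2) + (+254.1) + 2·x
x = (+456.9 − (+382.3)) / (2) = 37.3 kJ

ΔHrxn = 37.3 kJ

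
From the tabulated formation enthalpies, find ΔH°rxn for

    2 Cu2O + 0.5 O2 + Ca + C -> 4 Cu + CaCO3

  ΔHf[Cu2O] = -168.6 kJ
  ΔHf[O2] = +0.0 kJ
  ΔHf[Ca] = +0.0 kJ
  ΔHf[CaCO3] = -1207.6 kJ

ΔH°rxn = Σ nΔHf°(products) − Σ nΔHf°(reactants).
Products: 4·(+0.0) + 1·(-1207.6) = -1207.6
Reactants: 2·(-168.6) + 1/2·(+0.0) + 1·(+0.0) + 1·(+0.0) = -337.2
ΔH°rxn = (-1207.6) − (-337.2) = -870.4 kJ

ΔH°rxn = -870.4 kJ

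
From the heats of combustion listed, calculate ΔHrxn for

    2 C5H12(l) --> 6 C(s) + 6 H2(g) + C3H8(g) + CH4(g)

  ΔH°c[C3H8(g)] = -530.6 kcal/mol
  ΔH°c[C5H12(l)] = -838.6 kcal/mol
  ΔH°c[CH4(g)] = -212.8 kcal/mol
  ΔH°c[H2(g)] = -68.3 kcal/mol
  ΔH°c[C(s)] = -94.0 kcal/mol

ΔHrxn = 40.0 kcal/mol

Using ΔH = Σ nΔHc°(reactants) − Σ nΔHc°(products):
= [2·(-838.6)] − [6·(-94.0) + 6·(-68.3) + 1·(-530.6) + 1·(-212.8)]
= 40.0 kcal/mol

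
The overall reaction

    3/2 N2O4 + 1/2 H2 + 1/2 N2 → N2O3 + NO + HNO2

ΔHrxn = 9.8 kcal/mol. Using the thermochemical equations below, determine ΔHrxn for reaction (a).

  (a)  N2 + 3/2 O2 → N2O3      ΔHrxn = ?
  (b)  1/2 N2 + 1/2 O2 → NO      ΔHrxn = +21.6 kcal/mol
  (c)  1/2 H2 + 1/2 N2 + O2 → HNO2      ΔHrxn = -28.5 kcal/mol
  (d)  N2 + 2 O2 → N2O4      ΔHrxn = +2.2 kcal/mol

ΔHrxn = 20.0 kcal/mol

(a) as written (N2O3 already on the product side): contributes x
(b) as written (NO already on the product side): +21.6 kcal/mol
(c) as written (HNO2 already on the product side): -28.5 kcal/mol
(d) reversed and × 3/2 (reverse to put N2O4 on the reactant side; ×3/2 to match 3/2 N2O4 in the target): (-3/2)·(+2.2) = -3.3 kcal/mol
+9.8 = (+21.6) + (-28.5) + (-3.3) + x
x = (+9.8 − (-10.2)) / (1) = 20.0 kcal/mol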